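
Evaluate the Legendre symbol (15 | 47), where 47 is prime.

-1

Euler's criterion: (15/47) ≡ 15^23 (mod 47).
15^2 ≡ 37 (mod 47)
15^4 ≡ 6 (mod 47)
15^8 ≡ 36 (mod 47)
15^16 ≡ 27 (mod 47)
15^23 = 15^(16+4+2+1) ≡ 46 (mod 47).
Result is 46 ≡ −1, so (15/47) = −1.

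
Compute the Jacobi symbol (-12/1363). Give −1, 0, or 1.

1

First reduce: -12 ≡ 1351 (mod 1363).
Reciprocity: 1351 ≡ 3 and 1363 ≡ 3 (mod 4), so (1351/1363) = −(1363/1351).
Reduce top mod 1351: now compute (12/1351).
Pull out 2^2: since 1351 ≡ 7 (mod 8), (2/1351) = +1, so (2/1351)^2 = +1.
Reciprocity: 3 ≡ 3 and 1351 ≡ 3 (mod 4), so (3/1351) = −(1351/3).
Reduce top mod 3: now compute (1/3).
Reached (1/3) = 1. Collecting the sign flips along the way, the symbol is +1.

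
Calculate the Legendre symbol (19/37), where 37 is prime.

-1

Reciprocity: 19 ≡ 3 and 37 ≡ 1 (mod 4), so (19/37) = +(37/19).
Reduce top mod 19: now compute (18/19).
Pull out 2: since 19 ≡ 3 (mod 8), (2/19) = -1.
Reciprocity: 9 ≡ 1 and 19 ≡ 3 (mod 4), so (9/19) = +(19/9).
Reduce top mod 9: now compute (1/9).
Reached (1/9) = 1. Collecting the sign flips along the way, the symbol is -1.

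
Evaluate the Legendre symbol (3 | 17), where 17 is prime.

Reciprocity: 3 ≡ 3 and 17 ≡ 1 (mod 4), so (3/17) = +(17/3).
Reduce top mod 3: now compute (2/3).
Pull out 2: since 3 ≡ 3 (mod 8), (2/3) = -1.
Reached (1/3) = 1. Collecting the sign flips along the way, the symbol is -1.

-1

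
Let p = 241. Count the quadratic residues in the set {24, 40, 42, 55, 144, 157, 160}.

(24/241) = +1 → QR.
(40/241) = +1 → QR.
(42/241) = -1 → non-residue.
(55/241) = -1 → non-residue.
(144/241) = +1 → QR.
(157/241) = -1 → non-residue.
(160/241) = +1 → QR.
Total quadratic residues among the 7: 4.

4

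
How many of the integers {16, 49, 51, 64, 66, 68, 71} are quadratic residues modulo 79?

4

(16/79) = +1 → QR.
(49/79) = +1 → QR.
(51/79) = +1 → QR.
(64/79) = +1 → QR.
(66/79) = -1 → non-residue.
(68/79) = -1 → non-residue.
(71/79) = -1 → non-residue.
Total quadratic residues among the 7: 4.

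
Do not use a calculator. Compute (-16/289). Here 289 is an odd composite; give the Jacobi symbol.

1

First reduce: -16 ≡ 273 (mod 289).
Reciprocity: 273 ≡ 1 and 289 ≡ 1 (mod 4), so (273/289) = +(289/273).
Reduce top mod 273: now compute (16/273).
Pull out 2^4: since 273 ≡ 1 (mod 8), (2/273) = +1, so (2/273)^4 = +1.
Reached (1/273) = 1. Collecting the sign flips along the way, the symbol is +1.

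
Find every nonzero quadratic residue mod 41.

Square k = 1,…,20 (k and 41−k give the same square):
1²=1, 2²=4, 3²=9, 4²=16, 5²=25, 6²=36, 7²≡8, 8²≡23, 9²≡40, 10²≡18, 11²≡39, 12²≡21, 13²≡5, 14²≡32, 15²≡20, 16²≡10, 17²≡2, 18²≡37, 19²≡33, 20²≡31 (mod 41).
So the quadratic residues mod 41 are {1, 2, 4, 5, 8, 9, 10, 16, 18, 20, 21, 23, 25, 31, 32, 33, 36, 37, 39, 40}.

1 2 4 5 8 9 10 16 18 20 21 23 25 31 32 33 36 37 39 40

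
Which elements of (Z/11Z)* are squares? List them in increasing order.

Square k = 1,…,5 (k and 11−k give the same square):
1²=1, 2²=4, 3²=9, 4²≡5, 5²≡3 (mod 11).
So the quadratic residues mod 11 are {1, 3, 4, 5, 9}.

1,3,4,5,9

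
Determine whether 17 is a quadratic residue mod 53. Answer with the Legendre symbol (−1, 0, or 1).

Reciprocity: 17 ≡ 1 and 53 ≡ 1 (mod 4), so (17/53) = +(53/17).
Reduce top mod 17: now compute (2/17).
Pull out 2: since 17 ≡ 1 (mod 8), (2/17) = +1.
Reached (1/17) = 1. Collecting the sign flips along the way, the symbol is +1.

1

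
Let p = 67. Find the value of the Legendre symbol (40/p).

Pull out 2^3: since 67 ≡ 3 (mod 8), (2/67) = -1, so (2/67)^3 = -1.
Reciprocity: 5 ≡ 1 and 67 ≡ 3 (mod 4), so (5/67) = +(67/5).
Reduce top mod 5: now compute (2/5).
Pull out 2: since 5 ≡ 5 (mod 8), (2/5) = -1.
Reached (1/5) = 1. Collecting the sign flips along the way, the symbol is +1.

1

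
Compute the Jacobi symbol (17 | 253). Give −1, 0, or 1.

1

Reciprocity: 17 ≡ 1 and 253 ≡ 1 (mod 4), so (17/253) = +(253/17).
Reduce top mod 17: now compute (15/17).
Reciprocity: 15 ≡ 3 and 17 ≡ 1 (mod 4), so (15/17) = +(17/15).
Reduce top mod 15: now compute (2/15).
Pull out 2: since 15 ≡ 7 (mod 8), (2/15) = +1.
Reached (1/15) = 1. Collecting the sign flips along the way, the symbol is +1.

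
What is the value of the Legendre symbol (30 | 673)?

Euler's criterion: (30/673) ≡ 30^336 (mod 673).
30^2 ≡ 227 (mod 673)
30^4 ≡ 381 (mod 673)
30^8 ≡ 466 (mod 673)
30^16 ≡ 450 (mod 673)
30^32 ≡ 600 (mod 673)
30^64 ≡ 618 (mod 673)
30^128 ≡ 333 (mod 673)
30^256 ≡ 517 (mod 673)
30^336 = 30^(256+64+16) ≡ 672 (mod 673).
Result is 672 ≡ −1, so (30/673) = −1.

-1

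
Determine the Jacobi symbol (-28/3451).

First reduce: -28 ≡ 3423 (mod 3451).
Reciprocity: 3423 ≡ 3 and 3451 ≡ 3 (mod 4), so (3423/3451) = −(3451/3423).
Reduce top mod 3423: now compute (28/3423).
Pull out 2^2: since 3423 ≡ 7 (mod 8), (2/3423) = +1, so (2/3423)^2 = +1.
Reciprocity: 7 ≡ 3 and 3423 ≡ 3 (mod 4), so (7/3423) = −(3423/7).
Reduce top mod 7: now compute (0/7).
Top reduces to 0: gcd > 1, so the symbol is 0.

0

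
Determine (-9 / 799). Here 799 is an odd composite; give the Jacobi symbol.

First reduce: -9 ≡ 790 (mod 799).
Pull out 2: since 799 ≡ 7 (mod 8), (2/799) = +1.
Reciprocity: 395 ≡ 3 and 799 ≡ 3 (mod 4), so (395/799) = −(799/395).
Reduce top mod 395: now compute (9/395).
Reciprocity: 9 ≡ 1 and 395 ≡ 3 (mod 4), so (9/395) = +(395/9).
Reduce top mod 9: now compute (8/9).
Pull out 2^3: since 9 ≡ 1 (mod 8), (2/9) = +1, so (2/9)^3 = +1.
Reached (1/9) = 1. Collecting the sign flips along the way, the symbol is -1.

-1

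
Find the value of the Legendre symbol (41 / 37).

Euler's criterion: (41/37) ≡ 4^18 (mod 37).
4^2 ≡ 16 (mod 37)
4^4 ≡ 34 (mod 37)
4^8 ≡ 9 (mod 37)
4^16 ≡ 7 (mod 37)
4^18 = 4^(16+2) ≡ 1 (mod 37).
Result is 1, so (41/37) = 1.

1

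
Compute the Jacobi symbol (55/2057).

0

Reciprocity: 55 ≡ 3 and 2057 ≡ 1 (mod 4), so (55/2057) = +(2057/55).
Reduce top mod 55: now compute (22/55).
Pull out 2: since 55 ≡ 7 (mod 8), (2/55) = +1.
Reciprocity: 11 ≡ 3 and 55 ≡ 3 (mod 4), so (11/55) = −(55/11).
Reduce top mod 11: now compute (0/11).
Top reduces to 0: gcd > 1, so the symbol is 0.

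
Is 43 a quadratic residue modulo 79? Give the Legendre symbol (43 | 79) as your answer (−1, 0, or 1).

-1

Euler's criterion: (43/79) ≡ 43^39 (mod 79).
43^2 ≡ 32 (mod 79)
43^4 ≡ 76 (mod 79)
43^8 ≡ 9 (mod 79)
43^16 ≡ 2 (mod 79)
43^32 ≡ 4 (mod 79)
43^39 = 43^(32+4+2+1) ≡ 78 (mod 79).
Result is 78 ≡ −1, so (43/79) = −1.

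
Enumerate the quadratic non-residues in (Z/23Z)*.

Square k = 1,…,11 (k and 23−k give the same square):
1²=1, 2²=4, 3²=9, 4²=16, 5²≡2, 6²≡13, 7²≡3, 8²≡18, 9²≡12, 10²≡8, 11²≡6 (mod 23).
The residues are {1, 2, 3, 4, 6, 8, 9, 12, 13, 16, 18}; the non-residues are the remaining 11 nonzero classes.

5,7,10,11,14,15,17,19,20,21,22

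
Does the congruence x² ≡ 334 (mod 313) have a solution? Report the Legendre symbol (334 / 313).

-1

Euler's criterion: (334/313) ≡ 21^156 (mod 313).
21^2 ≡ 128 (mod 313)
21^4 ≡ 108 (mod 313)
21^8 ≡ 83 (mod 313)
21^16 ≡ 3 (mod 313)
21^32 ≡ 9 (mod 313)
21^64 ≡ 81 (mod 313)
21^128 ≡ 301 (mod 313)
21^156 = 21^(128+16+8+4) ≡ 312 (mod 313).
Result is 312 ≡ −1, so (334/313) = −1.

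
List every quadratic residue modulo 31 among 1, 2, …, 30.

1 2 4 5 7 8 9 10 14 16 18 19 20 25 28

Square k = 1,…,15 (k and 31−k give the same square):
1²=1, 2²=4, 3²=9, 4²=16, 5²=25, 6²≡5, 7²≡18, 8²≡2, 9²≡19, 10²≡7, 11²≡28, 12²≡20, 13²≡14, 14²≡10, 15²≡8 (mod 31).
So the quadratic residues mod 31 are {1, 2, 4, 5, 7, 8, 9, 10, 14, 16, 18, 19, 20, 25, 28}.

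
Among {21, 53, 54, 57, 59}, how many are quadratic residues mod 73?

2

(21/73) = -1 → non-residue.
(53/73) = -1 → non-residue.
(54/73) = +1 → QR.
(57/73) = +1 → QR.
(59/73) = -1 → non-residue.
Total quadratic residues among the 5: 2.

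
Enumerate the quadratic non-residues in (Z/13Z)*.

Square k = 1,…,6 (k and 13−k give the same square):
1²=1, 2²=4, 3²=9, 4²≡3, 5²≡12, 6²≡10 (mod 13).
The residues are {1, 3, 4, 9, 10, 12}; the non-residues are the remaining 6 nonzero classes.

2 5 6 7 8 11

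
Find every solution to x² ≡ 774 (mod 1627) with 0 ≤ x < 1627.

49, 1578

Since 1627 ≡ 3 (mod 4), a square root of 774 is 774^((1627+1)/4) = 774^407 mod 1627.
Repeated squaring: 774^2≡340, 774^4≡83, 774^8≡381, 774^16≡358, 774^32≡1258, 774^64≡1120, 774^128≡1610, 774^256≡289 (mod 1627).
774^407 = 774^(256+128+16+4+2+1) ≡ 49 (mod 1627).
Check: 49² = 2401 ≡ 774 (mod 1627). The two roots are 49 and 1578.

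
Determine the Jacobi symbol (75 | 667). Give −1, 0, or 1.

Reciprocity: 75 ≡ 3 and 667 ≡ 3 (mod 4), so (75/667) = −(667/75).
Reduce top mod 75: now compute (67/75).
Reciprocity: 67 ≡ 3 and 75 ≡ 3 (mod 4), so (67/75) = −(75/67).
Reduce top mod 67: now compute (8/67).
Pull out 2^3: since 67 ≡ 3 (mod 8), (2/67) = -1, so (2/67)^3 = -1.
Reached (1/67) = 1. Collecting the sign flips along the way, the symbol is -1.

-1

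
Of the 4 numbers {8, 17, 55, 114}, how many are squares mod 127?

2

(8/127) = +1 → QR.
(17/127) = +1 → QR.
(55/127) = -1 → non-residue.
(114/127) = -1 → non-residue.
Total quadratic residues among the 4: 2.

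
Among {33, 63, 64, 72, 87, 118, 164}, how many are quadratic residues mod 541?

4

(33/541) = -1 → non-residue.
(63/541) = +1 → QR.
(64/541) = +1 → QR.
(72/541) = -1 → non-residue.
(87/541) = -1 → non-residue.
(118/541) = +1 → QR.
(164/541) = +1 → QR.
Total quadratic residues among the 7: 4.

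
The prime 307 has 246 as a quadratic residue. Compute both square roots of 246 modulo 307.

89, 218

Since 307 ≡ 3 (mod 4), a square root of 246 is 246^((307+1)/4) = 246^77 mod 307.
Repeated squaring: 246^2≡37, 246^4≡141, 246^8≡233, 246^16≡257, 246^32≡44, 246^64≡94 (mod 307).
246^77 = 246^(64+8+4+1) ≡ 89 (mod 307).
Check: 89² = 7921 ≡ 246 (mod 307). The two roots are 89 and 218.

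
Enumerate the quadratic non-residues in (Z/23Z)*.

Square k = 1,…,11 (k and 23−k give the same square):
1²=1, 2²=4, 3²=9, 4²=16, 5²≡2, 6²≡13, 7²≡3, 8²≡18, 9²≡12, 10²≡8, 11²≡6 (mod 23).
The residues are {1, 2, 3, 4, 6, 8, 9, 12, 13, 16, 18}; the non-residues are the remaining 11 nonzero classes.

5, 7, 10, 11, 14, 15, 17, 19, 20, 21, 22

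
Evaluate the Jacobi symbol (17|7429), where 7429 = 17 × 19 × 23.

0

Reciprocity: 17 ≡ 1 and 7429 ≡ 1 (mod 4), so (17/7429) = +(7429/17).
Reduce top mod 17: now compute (0/17).
Top reduces to 0: gcd > 1, so the symbol is 0.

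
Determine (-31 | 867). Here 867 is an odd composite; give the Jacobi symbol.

-1

First reduce: -31 ≡ 836 (mod 867).
Pull out 2^2: since 867 ≡ 3 (mod 8), (2/867) = -1, so (2/867)^2 = +1.
Reciprocity: 209 ≡ 1 and 867 ≡ 3 (mod 4), so (209/867) = +(867/209).
Reduce top mod 209: now compute (31/209).
Reciprocity: 31 ≡ 3 and 209 ≡ 1 (mod 4), so (31/209) = +(209/31).
Reduce top mod 31: now compute (23/31).
Reciprocity: 23 ≡ 3 and 31 ≡ 3 (mod 4), so (23/31) = −(31/23).
Reduce top mod 23: now compute (8/23).
Pull out 2^3: since 23 ≡ 7 (mod 8), (2/23) = +1, so (2/23)^3 = +1.
Reached (1/23) = 1. Collecting the sign flips along the way, the symbol is -1.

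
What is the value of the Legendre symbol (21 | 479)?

Reciprocity: 21 ≡ 1 and 479 ≡ 3 (mod 4), so (21/479) = +(479/21).
Reduce top mod 21: now compute (17/21).
Reciprocity: 17 ≡ 1 and 21 ≡ 1 (mod 4), so (17/21) = +(21/17).
Reduce top mod 17: now compute (4/17).
Pull out 2^2: since 17 ≡ 1 (mod 8), (2/17) = +1, so (2/17)^2 = +1.
Reached (1/17) = 1. Collecting the sign flips along the way, the symbol is +1.

1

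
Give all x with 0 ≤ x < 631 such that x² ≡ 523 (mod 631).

Since 631 ≡ 3 (mod 4), a square root of 523 is 523^((631+1)/4) = 523^158 mod 631.
Repeated squaring: 523^2≡306, 523^4≡248, 523^8≡297, 523^16≡500, 523^32≡124, 523^64≡232, 523^128≡189 (mod 631).
523^158 = 523^(128+16+8+4+2) ≡ 522 (mod 631).
Check: 522² = 272484 ≡ 523 (mod 631). The two roots are 109 and 522.

109, 522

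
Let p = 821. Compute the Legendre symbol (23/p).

1

Reciprocity: 23 ≡ 3 and 821 ≡ 1 (mod 4), so (23/821) = +(821/23).
Reduce top mod 23: now compute (16/23).
Pull out 2^4: since 23 ≡ 7 (mod 8), (2/23) = +1, so (2/23)^4 = +1.
Reached (1/23) = 1. Collecting the sign flips along the way, the symbol is +1.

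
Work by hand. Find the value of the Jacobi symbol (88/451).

Pull out 2^3: since 451 ≡ 3 (mod 8), (2/451) = -1, so (2/451)^3 = -1.
Reciprocity: 11 ≡ 3 and 451 ≡ 3 (mod 4), so (11/451) = −(451/11).
Reduce top mod 11: now compute (0/11).
Top reduces to 0: gcd > 1, so the symbol is 0.

0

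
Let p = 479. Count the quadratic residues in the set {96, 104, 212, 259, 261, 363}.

2

(96/479) = +1 → QR.
(104/479) = -1 → non-residue.
(212/479) = -1 → non-residue.
(259/479) = -1 → non-residue.
(261/479) = -1 → non-residue.
(363/479) = +1 → QR.
Total quadratic residues among the 6: 2.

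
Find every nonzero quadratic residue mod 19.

1 4 5 6 7 9 11 16 17

Square k = 1,…,9 (k and 19−k give the same square):
1²=1, 2²=4, 3²=9, 4²=16, 5²≡6, 6²≡17, 7²≡11, 8²≡7, 9²≡5 (mod 19).
So the quadratic residues mod 19 are {1, 4, 5, 6, 7, 9, 11, 16, 17}.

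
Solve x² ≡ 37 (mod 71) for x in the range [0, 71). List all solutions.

Since 71 ≡ 3 (mod 4), a square root of 37 is 37^((71+1)/4) = 37^18 mod 71.
Repeated squaring: 37^2≡20, 37^4≡45, 37^8≡37, 37^16≡20 (mod 71).
37^18 = 37^(16+2) ≡ 45 (mod 71).
Check: 45² = 2025 ≡ 37 (mod 71). The two roots are 26 and 45.

26, 45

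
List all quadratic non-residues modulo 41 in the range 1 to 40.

3, 6, 7, 11, 12, 13, 14, 15, 17, 19, 22, 24, 26, 27, 28, 29, 30, 34, 35, 38

Square k = 1,…,20 (k and 41−k give the same square):
1²=1, 2²=4, 3²=9, 4²=16, 5²=25, 6²=36, 7²≡8, 8²≡23, 9²≡40, 10²≡18, 11²≡39, 12²≡21, 13²≡5, 14²≡32, 15²≡20, 16²≡10, 17²≡2, 18²≡37, 19²≡33, 20²≡31 (mod 41).
The residues are {1, 2, 4, 5, 8, 9, 10, 16, 18, 20, 21, 23, 25, 31, 32, 33, 36, 37, 39, 40}; the non-residues are the remaining 20 nonzero classes.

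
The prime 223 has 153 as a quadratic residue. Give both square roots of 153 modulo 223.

Since 223 ≡ 3 (mod 4), a square root of 153 is 153^((223+1)/4) = 153^56 mod 223.
Repeated squaring: 153^2≡217, 153^4≡36, 153^8≡181, 153^16≡203, 153^32≡177 (mod 223).
153^56 = 153^(32+16+8) ≡ 162 (mod 223).
Check: 162² = 26244 ≡ 153 (mod 223). The two roots are 61 and 162.

61, 162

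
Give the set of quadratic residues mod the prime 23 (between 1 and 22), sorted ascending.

Square k = 1,…,11 (k and 23−k give the same square):
1²=1, 2²=4, 3²=9, 4²=16, 5²≡2, 6²≡13, 7²≡3, 8²≡18, 9²≡12, 10²≡8, 11²≡6 (mod 23).
So the quadratic residues mod 23 are {1, 2, 3, 4, 6, 8, 9, 12, 13, 16, 18}.

1 2 3 4 6 8 9 12 13 16 18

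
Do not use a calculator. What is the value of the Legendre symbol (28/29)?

Pull out 2^2: since 29 ≡ 5 (mod 8), (2/29) = -1, so (2/29)^2 = +1.
Reciprocity: 7 ≡ 3 and 29 ≡ 1 (mod 4), so (7/29) = +(29/7).
Reduce top mod 7: now compute (1/7).
Reached (1/7) = 1. Collecting the sign flips along the way, the symbol is +1.

1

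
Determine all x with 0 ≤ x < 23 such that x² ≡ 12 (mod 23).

Since 23 ≡ 3 (mod 4), a square root of 12 is 12^((23+1)/4) = 12^6 mod 23.
Repeated squaring: 12^2≡6, 12^4≡13 (mod 23).
12^6 = 12^(4+2) ≡ 9 (mod 23).
Check: 9² = 81 ≡ 12 (mod 23). The two roots are 9 and 14.

9, 14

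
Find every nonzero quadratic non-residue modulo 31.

3, 6, 11, 12, 13, 15, 17, 21, 22, 23, 24, 26, 27, 29, 30

Square k = 1,…,15 (k and 31−k give the same square):
1²=1, 2²=4, 3²=9, 4²=16, 5²=25, 6²≡5, 7²≡18, 8²≡2, 9²≡19, 10²≡7, 11²≡28, 12²≡20, 13²≡14, 14²≡10, 15²≡8 (mod 31).
The residues are {1, 2, 4, 5, 7, 8, 9, 10, 14, 16, 18, 19, 20, 25, 28}; the non-residues are the remaining 15 nonzero classes.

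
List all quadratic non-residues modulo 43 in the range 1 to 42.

2,3,5,7,8,12,18,19,20,22,26,27,28,29,30,32,33,34,37,39,42

Square k = 1,…,21 (k and 43−k give the same square):
1²=1, 2²=4, 3²=9, 4²=16, 5²=25, 6²=36, 7²≡6, 8²≡21, 9²≡38, 10²≡14, 11²≡35, 12²≡15, 13²≡40, 14²≡24, 15²≡10, 16²≡41, 17²≡31, 18²≡23, 19²≡17, 20²≡13, 21²≡11 (mod 43).
The residues are {1, 4, 6, 9, 10, 11, 13, 14, 15, 16, 17, 21, 23, 24, 25, 31, 35, 36, 38, 40, 41}; the non-residues are the remaining 21 nonzero classes.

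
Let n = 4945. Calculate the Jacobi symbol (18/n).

Pull out 2: since 4945 ≡ 1 (mod 8), (2/4945) = +1.
Reciprocity: 9 ≡ 1 and 4945 ≡ 1 (mod 4), so (9/4945) = +(4945/9).
Reduce top mod 9: now compute (4/9).
Pull out 2^2: since 9 ≡ 1 (mod 8), (2/9) = +1, so (2/9)^2 = +1.
Reached (1/9) = 1. Collecting the sign flips along the way, the symbol is +1.

1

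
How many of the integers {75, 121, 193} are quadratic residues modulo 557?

1

(75/557) = -1 → non-residue.
(121/557) = +1 → QR.
(193/557) = -1 → non-residue.
Total quadratic residues among the 3: 1.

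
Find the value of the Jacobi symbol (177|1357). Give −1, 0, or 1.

Reciprocity: 177 ≡ 1 and 1357 ≡ 1 (mod 4), so (177/1357) = +(1357/177).
Reduce top mod 177: now compute (118/177).
Pull out 2: since 177 ≡ 1 (mod 8), (2/177) = +1.
Reciprocity: 59 ≡ 3 and 177 ≡ 1 (mod 4), so (59/177) = +(177/59).
Reduce top mod 59: now compute (0/59).
Top reduces to 0: gcd > 1, so the symbol is 0.

0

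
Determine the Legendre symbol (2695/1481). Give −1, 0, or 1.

-1

First reduce: 2695 ≡ 1214 (mod 1481).
Pull out 2: since 1481 ≡ 1 (mod 8), (2/1481) = +1.
Reciprocity: 607 ≡ 3 and 1481 ≡ 1 (mod 4), so (607/1481) = +(1481/607).
Reduce top mod 607: now compute (267/607).
Reciprocity: 267 ≡ 3 and 607 ≡ 3 (mod 4), so (267/607) = −(607/267).
Reduce top mod 267: now compute (73/267).
Reciprocity: 73 ≡ 1 and 267 ≡ 3 (mod 4), so (73/267) = +(267/73).
Reduce top mod 73: now compute (48/73).
Pull out 2^4: since 73 ≡ 1 (mod 8), (2/73) = +1, so (2/73)^4 = +1.
Reciprocity: 3 ≡ 3 and 73 ≡ 1 (mod 4), so (3/73) = +(73/3).
Reduce top mod 3: now compute (1/3).
Reached (1/3) = 1. Collecting the sign flips along the way, the symbol is -1.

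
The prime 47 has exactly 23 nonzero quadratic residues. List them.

Square k = 1,…,23 (k and 47−k give the same square):
1²=1, 2²=4, 3²=9, 4²=16, 5²=25, 6²=36, 7²≡2, 8²≡17, 9²≡34, 10²≡6, 11²≡27, 12²≡3, 13²≡28, 14²≡8, 15²≡37, 16²≡21, 17²≡7, 18²≡42, 19²≡32, 20²≡24, 21²≡18, 22²≡14, 23²≡12 (mod 47).
So the quadratic residues mod 47 are {1, 2, 3, 4, 6, 7, 8, 9, 12, 14, 16, 17, 18, 21, 24, 25, 27, 28, 32, 34, 36, 37, 42}.

1 2 3 4 6 7 8 9 12 14 16 17 18 21 24 25 27 28 32 34 36 37 42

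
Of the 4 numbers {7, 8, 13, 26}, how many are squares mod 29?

(7/29) = +1 → QR.
(8/29) = -1 → non-residue.
(13/29) = +1 → QR.
(26/29) = -1 → non-residue.
Total quadratic residues among the 4: 2.

2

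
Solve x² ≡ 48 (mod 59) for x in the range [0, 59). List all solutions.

15, 44

Since 59 ≡ 3 (mod 4), a square root of 48 is 48^((59+1)/4) = 48^15 mod 59.
Repeated squaring: 48^2≡3, 48^4≡9, 48^8≡22 (mod 59).
48^15 = 48^(8+4+2+1) ≡ 15 (mod 59).
Check: 15² = 225 ≡ 48 (mod 59). The two roots are 15 and 44.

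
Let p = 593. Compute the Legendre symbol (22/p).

-1

Euler's criterion: (22/593) ≡ 22^296 (mod 593).
22^2 ≡ 484 (mod 593)
22^4 ≡ 21 (mod 593)
22^8 ≡ 441 (mod 593)
22^16 ≡ 570 (mod 593)
22^32 ≡ 529 (mod 593)
22^64 ≡ 538 (mod 593)
22^128 ≡ 60 (mod 593)
22^256 ≡ 42 (mod 593)
22^296 = 22^(256+32+8) ≡ 592 (mod 593).
Result is 592 ≡ −1, so (22/593) = −1.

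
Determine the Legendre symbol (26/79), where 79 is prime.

1

Pull out 2: since 79 ≡ 7 (mod 8), (2/79) = +1.
Reciprocity: 13 ≡ 1 and 79 ≡ 3 (mod 4), so (13/79) = +(79/13).
Reduce top mod 13: now compute (1/13).
Reached (1/13) = 1. Collecting the sign flips along the way, the symbol is +1.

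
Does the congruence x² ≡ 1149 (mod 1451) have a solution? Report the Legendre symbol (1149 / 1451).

Reciprocity: 1149 ≡ 1 and 1451 ≡ 3 (mod 4), so (1149/1451) = +(1451/1149).
Reduce top mod 1149: now compute (302/1149).
Pull out 2: since 1149 ≡ 5 (mod 8), (2/1149) = -1.
Reciprocity: 151 ≡ 3 and 1149 ≡ 1 (mod 4), so (151/1149) = +(1149/151).
Reduce top mod 151: now compute (92/151).
Pull out 2^2: since 151 ≡ 7 (mod 8), (2/151) = +1, so (2/151)^2 = +1.
Reciprocity: 23 ≡ 3 and 151 ≡ 3 (mod 4), so (23/151) = −(151/23).
Reduce top mod 23: now compute (13/23).
Reciprocity: 13 ≡ 1 and 23 ≡ 3 (mod 4), so (13/23) = +(23/13).
Reduce top mod 13: now compute (10/13).
Pull out 2: since 13 ≡ 5 (mod 8), (2/13) = -1.
Reciprocity: 5 ≡ 1 and 13 ≡ 1 (mod 4), so (5/13) = +(13/5).
Reduce top mod 5: now compute (3/5).
Reciprocity: 3 ≡ 3 and 5 ≡ 1 (mod 4), so (3/5) = +(5/3).
Reduce top mod 3: now compute (2/3).
Pull out 2: since 3 ≡ 3 (mod 8), (2/3) = -1.
Reached (1/3) = 1. Collecting the sign flips along the way, the symbol is +1.

1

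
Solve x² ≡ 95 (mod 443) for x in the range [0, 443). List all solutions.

192, 251

Since 443 ≡ 3 (mod 4), a square root of 95 is 95^((443+1)/4) = 95^111 mod 443.
Repeated squaring: 95^2≡165, 95^4≡202, 95^8≡48, 95^16≡89, 95^32≡390, 95^64≡151 (mod 443).
95^111 = 95^(64+32+8+4+2+1) ≡ 192 (mod 443).
Check: 192² = 36864 ≡ 95 (mod 443). The two roots are 192 and 251.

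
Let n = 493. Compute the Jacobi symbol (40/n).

Pull out 2^3: since 493 ≡ 5 (mod 8), (2/493) = -1, so (2/493)^3 = -1.
Reciprocity: 5 ≡ 1 and 493 ≡ 1 (mod 4), so (5/493) = +(493/5).
Reduce top mod 5: now compute (3/5).
Reciprocity: 3 ≡ 3 and 5 ≡ 1 (mod 4), so (3/5) = +(5/3).
Reduce top mod 3: now compute (2/3).
Pull out 2: since 3 ≡ 3 (mod 8), (2/3) = -1.
Reached (1/3) = 1. Collecting the sign flips along the way, the symbol is +1.

1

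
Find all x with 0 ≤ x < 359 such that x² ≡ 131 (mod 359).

61, 298

Since 359 ≡ 3 (mod 4), a square root of 131 is 131^((359+1)/4) = 131^90 mod 359.
Repeated squaring: 131^2≡288, 131^4≡15, 131^8≡225, 131^16≡6, 131^32≡36, 131^64≡219 (mod 359).
131^90 = 131^(64+16+8+2) ≡ 298 (mod 359).
Check: 298² = 88804 ≡ 131 (mod 359). The two roots are 61 and 298.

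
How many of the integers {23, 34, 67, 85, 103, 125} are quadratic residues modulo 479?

3

(23/479) = +1 → QR.
(34/479) = -1 → non-residue.
(67/479) = -1 → non-residue.
(85/479) = -1 → non-residue.
(103/479) = +1 → QR.
(125/479) = +1 → QR.
Total quadratic residues among the 6: 3.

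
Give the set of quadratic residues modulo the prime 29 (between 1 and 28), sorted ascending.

Square k = 1,…,14 (k and 29−k give the same square):
1²=1, 2²=4, 3²=9, 4²=16, 5²=25, 6²≡7, 7²≡20, 8²≡6, 9²≡23, 10²≡13, 11²≡5, 12²≡28, 13²≡24, 14²≡22 (mod 29).
So the quadratic residues mod 29 are {1, 4, 5, 6, 7, 9, 13, 16, 20, 22, 23, 24, 25, 28}.

1, 4, 5, 6, 7, 9, 13, 16, 20, 22, 23, 24, 25, 28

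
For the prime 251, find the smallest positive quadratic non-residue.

(2/251) = −1, so 2 is the smallest positive non-residue mod 251.

2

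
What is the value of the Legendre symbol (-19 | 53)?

Euler's criterion: (-19/53) ≡ 34^26 (mod 53).
34^2 ≡ 43 (mod 53)
34^4 ≡ 47 (mod 53)
34^8 ≡ 36 (mod 53)
34^16 ≡ 24 (mod 53)
34^26 = 34^(16+8+2) ≡ 52 (mod 53).
Result is 52 ≡ −1, so (-19/53) = −1.

-1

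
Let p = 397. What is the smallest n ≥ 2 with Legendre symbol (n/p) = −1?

(2/397) = −1, so 2 is the smallest positive non-residue mod 397.

2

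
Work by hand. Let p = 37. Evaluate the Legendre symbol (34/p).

Euler's criterion: (34/37) ≡ 34^18 (mod 37).
34^2 ≡ 9 (mod 37)
34^4 ≡ 7 (mod 37)
34^8 ≡ 12 (mod 37)
34^16 ≡ 33 (mod 37)
34^18 = 34^(16+2) ≡ 1 (mod 37).
Result is 1, so (34/37) = 1.

1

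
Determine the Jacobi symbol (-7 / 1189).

-1

First reduce: -7 ≡ 1182 (mod 1189).
Pull out 2: since 1189 ≡ 5 (mod 8), (2/1189) = -1.
Reciprocity: 591 ≡ 3 and 1189 ≡ 1 (mod 4), so (591/1189) = +(1189/591).
Reduce top mod 591: now compute (7/591).
Reciprocity: 7 ≡ 3 and 591 ≡ 3 (mod 4), so (7/591) = −(591/7).
Reduce top mod 7: now compute (3/7).
Reciprocity: 3 ≡ 3 and 7 ≡ 3 (mod 4), so (3/7) = −(7/3).
Reduce top mod 3: now compute (1/3).
Reached (1/3) = 1. Collecting the sign flips along the way, the symbol is -1.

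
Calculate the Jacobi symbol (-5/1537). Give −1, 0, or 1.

First reduce: -5 ≡ 1532 (mod 1537).
Pull out 2^2: since 1537 ≡ 1 (mod 8), (2/1537) = +1, so (2/1537)^2 = +1.
Reciprocity: 383 ≡ 3 and 1537 ≡ 1 (mod 4), so (383/1537) = +(1537/383).
Reduce top mod 383: now compute (5/383).
Reciprocity: 5 ≡ 1 and 383 ≡ 3 (mod 4), so (5/383) = +(383/5).
Reduce top mod 5: now compute (3/5).
Reciprocity: 3 ≡ 3 and 5 ≡ 1 (mod 4), so (3/5) = +(5/3).
Reduce top mod 3: now compute (2/3).
Pull out 2: since 3 ≡ 3 (mod 8), (2/3) = -1.
Reached (1/3) = 1. Collecting the sign flips along the way, the symbol is -1.

-1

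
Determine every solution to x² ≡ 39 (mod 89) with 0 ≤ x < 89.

22, 67

89 ≡ 1 (mod 4), so we find a root by search.
Trying successive values, 22² = 484 ≡ 39 (mod 89). The other root is 89 − 22 = 67.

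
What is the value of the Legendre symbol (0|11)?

0

Top reduces to 0: gcd > 1, so the symbol is 0.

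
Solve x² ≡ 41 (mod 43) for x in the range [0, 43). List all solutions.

16, 27

Since 43 ≡ 3 (mod 4), a square root of 41 is 41^((43+1)/4) = 41^11 mod 43.
Repeated squaring: 41^2≡4, 41^4≡16, 41^8≡41 (mod 43).
41^11 = 41^(8+2+1) ≡ 16 (mod 43).
Check: 16² = 256 ≡ 41 (mod 43). The two roots are 16 and 27.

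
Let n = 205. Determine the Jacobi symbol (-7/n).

1

First reduce: -7 ≡ 198 (mod 205).
Pull out 2: since 205 ≡ 5 (mod 8), (2/205) = -1.
Reciprocity: 99 ≡ 3 and 205 ≡ 1 (mod 4), so (99/205) = +(205/99).
Reduce top mod 99: now compute (7/99).
Reciprocity: 7 ≡ 3 and 99 ≡ 3 (mod 4), so (7/99) = −(99/7).
Reduce top mod 7: now compute (1/7).
Reached (1/7) = 1. Collecting the sign flips along the way, the symbol is +1.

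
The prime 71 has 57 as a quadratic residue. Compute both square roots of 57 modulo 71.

Since 71 ≡ 3 (mod 4), a square root of 57 is 57^((71+1)/4) = 57^18 mod 71.
Repeated squaring: 57^2≡54, 57^4≡5, 57^8≡25, 57^16≡57 (mod 71).
57^18 = 57^(16+2) ≡ 25 (mod 71).
Check: 25² = 625 ≡ 57 (mod 71). The two roots are 25 and 46.

25, 46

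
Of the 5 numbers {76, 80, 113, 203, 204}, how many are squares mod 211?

5

(76/211) = +1 → QR.
(80/211) = +1 → QR.
(113/211) = +1 → QR.
(203/211) = +1 → QR.
(204/211) = +1 → QR.
Total quadratic residues among the 5: 5.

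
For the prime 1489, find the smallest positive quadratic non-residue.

7

(2/1489) = +1, so 2 is a residue.
(3/1489) = +1, so 3 is a residue.
(4/1489) = +1, so 4 is a residue.
(5/1489) = +1, so 5 is a residue.
(6/1489) = +1, so 6 is a residue.
(7/1489) = −1, so 7 is the smallest positive non-residue mod 1489.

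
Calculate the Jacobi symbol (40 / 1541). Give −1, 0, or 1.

-1

Pull out 2^3: since 1541 ≡ 5 (mod 8), (2/1541) = -1, so (2/1541)^3 = -1.
Reciprocity: 5 ≡ 1 and 1541 ≡ 1 (mod 4), so (5/1541) = +(1541/5).
Reduce top mod 5: now compute (1/5).
Reached (1/5) = 1. Collecting the sign flips along the way, the symbol is -1.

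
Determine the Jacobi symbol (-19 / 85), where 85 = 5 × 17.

1

First reduce: -19 ≡ 66 (mod 85).
Pull out 2: since 85 ≡ 5 (mod 8), (2/85) = -1.
Reciprocity: 33 ≡ 1 and 85 ≡ 1 (mod 4), so (33/85) = +(85/33).
Reduce top mod 33: now compute (19/33).
Reciprocity: 19 ≡ 3 and 33 ≡ 1 (mod 4), so (19/33) = +(33/19).
Reduce top mod 19: now compute (14/19).
Pull out 2: since 19 ≡ 3 (mod 8), (2/19) = -1.
Reciprocity: 7 ≡ 3 and 19 ≡ 3 (mod 4), so (7/19) = −(19/7).
Reduce top mod 7: now compute (5/7).
Reciprocity: 5 ≡ 1 and 7 ≡ 3 (mod 4), so (5/7) = +(7/5).
Reduce top mod 5: now compute (2/5).
Pull out 2: since 5 ≡ 5 (mod 8), (2/5) = -1.
Reached (1/5) = 1. Collecting the sign flips along the way, the symbol is +1.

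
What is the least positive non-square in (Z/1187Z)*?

2

(2/1187) = −1, so 2 is the smallest positive non-residue mod 1187.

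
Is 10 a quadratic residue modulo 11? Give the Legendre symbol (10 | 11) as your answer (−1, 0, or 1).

-1

Pull out 2: since 11 ≡ 3 (mod 8), (2/11) = -1.
Reciprocity: 5 ≡ 1 and 11 ≡ 3 (mod 4), so (5/11) = +(11/5).
Reduce top mod 5: now compute (1/5).
Reached (1/5) = 1. Collecting the sign flips along the way, the symbol is -1.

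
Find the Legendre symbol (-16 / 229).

First reduce: -16 ≡ 213 (mod 229).
Reciprocity: 213 ≡ 1 and 229 ≡ 1 (mod 4), so (213/229) = +(229/213).
Reduce top mod 213: now compute (16/213).
Pull out 2^4: since 213 ≡ 5 (mod 8), (2/213) = -1, so (2/213)^4 = +1.
Reached (1/213) = 1. Collecting the sign flips along the way, the symbol is +1.

1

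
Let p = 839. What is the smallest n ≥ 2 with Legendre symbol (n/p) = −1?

11

(2/839) = +1, so 2 is a residue.
(3/839) = +1, so 3 is a residue.
(4/839) = +1, so 4 is a residue.
(5/839) = +1, so 5 is a residue.
(6/839) = +1, so 6 is a residue.
(7/839) = +1, so 7 is a residue.
(8/839) = +1, so 8 is a residue.
(9/839) = +1, so 9 is a residue.
(10/839) = +1, so 10 is a residue.
(11/839) = −1, so 11 is the smallest positive non-residue mod 839.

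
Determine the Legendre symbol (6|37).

-1

Pull out 2: since 37 ≡ 5 (mod 8), (2/37) = -1.
Reciprocity: 3 ≡ 3 and 37 ≡ 1 (mod 4), so (3/37) = +(37/3).
Reduce top mod 3: now compute (1/3).
Reached (1/3) = 1. Collecting the sign flips along the way, the symbol is -1.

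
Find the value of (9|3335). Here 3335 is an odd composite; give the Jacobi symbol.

Reciprocity: 9 ≡ 1 and 3335 ≡ 3 (mod 4), so (9/3335) = +(3335/9).
Reduce top mod 9: now compute (5/9).
Reciprocity: 5 ≡ 1 and 9 ≡ 1 (mod 4), so (5/9) = +(9/5).
Reduce top mod 5: now compute (4/5).
Pull out 2^2: since 5 ≡ 5 (mod 8), (2/5) = -1, so (2/5)^2 = +1.
Reached (1/5) = 1. Collecting the sign flips along the way, the symbol is +1.

1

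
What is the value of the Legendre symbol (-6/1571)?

1

First reduce: -6 ≡ 1565 (mod 1571).
Reciprocity: 1565 ≡ 1 and 1571 ≡ 3 (mod 4), so (1565/1571) = +(1571/1565).
Reduce top mod 1565: now compute (6/1565).
Pull out 2: since 1565 ≡ 5 (mod 8), (2/1565) = -1.
Reciprocity: 3 ≡ 3 and 1565 ≡ 1 (mod 4), so (3/1565) = +(1565/3).
Reduce top mod 3: now compute (2/3).
Pull out 2: since 3 ≡ 3 (mod 8), (2/3) = -1.
Reached (1/3) = 1. Collecting the sign flips along the way, the symbol is +1.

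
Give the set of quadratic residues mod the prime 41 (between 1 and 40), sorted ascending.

1,2,4,5,8,9,10,16,18,20,21,23,25,31,32,33,36,37,39,40

Square k = 1,…,20 (k and 41−k give the same square):
1²=1, 2²=4, 3²=9, 4²=16, 5²=25, 6²=36, 7²≡8, 8²≡23, 9²≡40, 10²≡18, 11²≡39, 12²≡21, 13²≡5, 14²≡32, 15²≡20, 16²≡10, 17²≡2, 18²≡37, 19²≡33, 20²≡31 (mod 41).
So the quadratic residues mod 41 are {1, 2, 4, 5, 8, 9, 10, 16, 18, 20, 21, 23, 25, 31, 32, 33, 36, 37, 39, 40}.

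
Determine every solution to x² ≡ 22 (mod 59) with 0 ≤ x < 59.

Since 59 ≡ 3 (mod 4), a square root of 22 is 22^((59+1)/4) = 22^15 mod 59.
Repeated squaring: 22^2≡12, 22^4≡26, 22^8≡27 (mod 59).
22^15 = 22^(8+4+2+1) ≡ 9 (mod 59).
Check: 9² = 81 ≡ 22 (mod 59). The two roots are 9 and 50.

9, 50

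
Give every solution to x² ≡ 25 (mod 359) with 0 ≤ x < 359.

Since 359 ≡ 3 (mod 4), a square root of 25 is 25^((359+1)/4) = 25^90 mod 359.
Repeated squaring: 25^2≡266, 25^4≡33, 25^8≡12, 25^16≡144, 25^32≡273, 25^64≡216 (mod 359).
25^90 = 25^(64+16+8+2) ≡ 5 (mod 359).
Check: 5² = 25 ≡ 25 (mod 359). The two roots are 5 and 354.

5, 354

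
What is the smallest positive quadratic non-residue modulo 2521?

(2/2521) = +1, so 2 is a residue.
(3/2521) = +1, so 3 is a residue.
(4/2521) = +1, so 4 is a residue.
(5/2521) = +1, so 5 is a residue.
(6/2521) = +1, so 6 is a residue.
(7/2521) = +1, so 7 is a residue.
(8/2521) = +1, so 8 is a residue.
(9/2521) = +1, so 9 is a residue.
(10/2521) = +1, so 10 is a residue.
(11/2521) = −1, so 11 is the smallest positive non-residue mod 2521.

11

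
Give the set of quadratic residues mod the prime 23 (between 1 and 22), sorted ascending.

1 2 3 4 6 8 9 12 13 16 18

Square k = 1,…,11 (k and 23−k give the same square):
1²=1, 2²=4, 3²=9, 4²=16, 5²≡2, 6²≡13, 7²≡3, 8²≡18, 9²≡12, 10²≡8, 11²≡6 (mod 23).
So the quadratic residues mod 23 are {1, 2, 3, 4, 6, 8, 9, 12, 13, 16, 18}.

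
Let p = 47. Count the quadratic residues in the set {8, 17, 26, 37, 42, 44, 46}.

(8/47) = +1 → QR.
(17/47) = +1 → QR.
(26/47) = -1 → non-residue.
(37/47) = +1 → QR.
(42/47) = +1 → QR.
(44/47) = -1 → non-residue.
(46/47) = -1 → non-residue.
Total quadratic residues among the 7: 4.

4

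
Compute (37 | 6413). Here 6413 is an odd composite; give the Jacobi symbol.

Reciprocity: 37 ≡ 1 and 6413 ≡ 1 (mod 4), so (37/6413) = +(6413/37).
Reduce top mod 37: now compute (12/37).
Pull out 2^2: since 37 ≡ 5 (mod 8), (2/37) = -1, so (2/37)^2 = +1.
Reciprocity: 3 ≡ 3 and 37 ≡ 1 (mod 4), so (3/37) = +(37/3).
Reduce top mod 3: now compute (1/3).
Reached (1/3) = 1. Collecting the sign flips along the way, the symbol is +1.

1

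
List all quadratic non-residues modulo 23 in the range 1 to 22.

5, 7, 10, 11, 14, 15, 17, 19, 20, 21, 22

Square k = 1,…,11 (k and 23−k give the same square):
1²=1, 2²=4, 3²=9, 4²=16, 5²≡2, 6²≡13, 7²≡3, 8²≡18, 9²≡12, 10²≡8, 11²≡6 (mod 23).
The residues are {1, 2, 3, 4, 6, 8, 9, 12, 13, 16, 18}; the non-residues are the remaining 11 nonzero classes.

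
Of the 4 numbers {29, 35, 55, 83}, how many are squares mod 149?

(29/149) = +1 → QR.
(35/149) = +1 → QR.
(55/149) = -1 → non-residue.
(83/149) = -1 → non-residue.
Total quadratic residues among the 4: 2.

2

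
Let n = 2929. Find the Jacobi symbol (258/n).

-1

Pull out 2: since 2929 ≡ 1 (mod 8), (2/2929) = +1.
Reciprocity: 129 ≡ 1 and 2929 ≡ 1 (mod 4), so (129/2929) = +(2929/129).
Reduce top mod 129: now compute (91/129).
Reciprocity: 91 ≡ 3 and 129 ≡ 1 (mod 4), so (91/129) = +(129/91).
Reduce top mod 91: now compute (38/91).
Pull out 2: since 91 ≡ 3 (mod 8), (2/91) = -1.
Reciprocity: 19 ≡ 3 and 91 ≡ 3 (mod 4), so (19/91) = −(91/19).
Reduce top mod 19: now compute (15/19).
Reciprocity: 15 ≡ 3 and 19 ≡ 3 (mod 4), so (15/19) = −(19/15).
Reduce top mod 15: now compute (4/15).
Pull out 2^2: since 15 ≡ 7 (mod 8), (2/15) = +1, so (2/15)^2 = +1.
Reached (1/15) = 1. Collecting the sign flips along the way, the symbol is -1.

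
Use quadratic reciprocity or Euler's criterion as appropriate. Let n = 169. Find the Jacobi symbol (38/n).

Pull out 2: since 169 ≡ 1 (mod 8), (2/169) = +1.
Reciprocity: 19 ≡ 3 and 169 ≡ 1 (mod 4), so (19/169) = +(169/19).
Reduce top mod 19: now compute (17/19).
Reciprocity: 17 ≡ 1 and 19 ≡ 3 (mod 4), so (17/19) = +(19/17).
Reduce top mod 17: now compute (2/17).
Pull out 2: since 17 ≡ 1 (mod 8), (2/17) = +1.
Reached (1/17) = 1. Collecting the sign flips along the way, the symbol is +1.

1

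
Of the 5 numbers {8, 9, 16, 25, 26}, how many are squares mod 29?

3

(8/29) = -1 → non-residue.
(9/29) = +1 → QR.
(16/29) = +1 → QR.
(25/29) = +1 → QR.
(26/29) = -1 → non-residue.
Total quadratic residues among the 5: 3.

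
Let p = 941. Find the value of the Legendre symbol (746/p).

1

Euler's criterion: (746/941) ≡ 746^470 (mod 941).
746^2 ≡ 385 (mod 941)
746^4 ≡ 488 (mod 941)
746^8 ≡ 71 (mod 941)
746^16 ≡ 336 (mod 941)
746^32 ≡ 917 (mod 941)
746^64 ≡ 576 (mod 941)
746^128 ≡ 544 (mod 941)
746^256 ≡ 462 (mod 941)
746^470 = 746^(256+128+64+16+4+2) ≡ 1 (mod 941).
Result is 1, so (746/941) = 1.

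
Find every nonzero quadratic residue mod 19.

Square k = 1,…,9 (k and 19−k give the same square):
1²=1, 2²=4, 3²=9, 4²=16, 5²≡6, 6²≡17, 7²≡11, 8²≡7, 9²≡5 (mod 19).
So the quadratic residues mod 19 are {1, 4, 5, 6, 7, 9, 11, 16, 17}.

1 4 5 6 7 9 11 16 17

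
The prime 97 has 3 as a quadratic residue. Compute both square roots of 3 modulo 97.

97 ≡ 1 (mod 4), so we find a root by search.
Trying successive values, 10² = 100 ≡ 3 (mod 97). The other root is 97 − 10 = 87.

10, 87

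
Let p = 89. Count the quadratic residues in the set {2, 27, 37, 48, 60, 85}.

(2/89) = +1 → QR.
(27/89) = -1 → non-residue.
(37/89) = -1 → non-residue.
(48/89) = -1 → non-residue.
(60/89) = -1 → non-residue.
(85/89) = +1 → QR.
Total quadratic residues among the 6: 2.

2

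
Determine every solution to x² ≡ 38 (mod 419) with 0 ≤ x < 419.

Since 419 ≡ 3 (mod 4), a square root of 38 is 38^((419+1)/4) = 38^105 mod 419.
Repeated squaring: 38^2≡187, 38^4≡192, 38^8≡411, 38^16≡64, 38^32≡325, 38^64≡37 (mod 419).
38^105 = 38^(64+32+8+1) ≡ 175 (mod 419).
Check: 175² = 30625 ≡ 38 (mod 419). The two roots are 175 and 244.

175, 244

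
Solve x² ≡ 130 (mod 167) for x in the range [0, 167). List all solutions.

56, 111

Since 167 ≡ 3 (mod 4), a square root of 130 is 130^((167+1)/4) = 130^42 mod 167.
Repeated squaring: 130^2≡33, 130^4≡87, 130^8≡54, 130^16≡77, 130^32≡84 (mod 167).
130^42 = 130^(32+8+2) ≡ 56 (mod 167).
Check: 56² = 3136 ≡ 130 (mod 167). The two roots are 56 and 111.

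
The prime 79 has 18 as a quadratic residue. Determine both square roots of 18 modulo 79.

Since 79 ≡ 3 (mod 4), a square root of 18 is 18^((79+1)/4) = 18^20 mod 79.
Repeated squaring: 18^2≡8, 18^4≡64, 18^8≡67, 18^16≡65 (mod 79).
18^20 = 18^(16+4) ≡ 52 (mod 79).
Check: 52² = 2704 ≡ 18 (mod 79). The two roots are 27 and 52.

27, 52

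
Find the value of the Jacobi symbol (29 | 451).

1

Reciprocity: 29 ≡ 1 and 451 ≡ 3 (mod 4), so (29/451) = +(451/29).
Reduce top mod 29: now compute (16/29).
Pull out 2^4: since 29 ≡ 5 (mod 8), (2/29) = -1, so (2/29)^4 = +1.
Reached (1/29) = 1. Collecting the sign flips along the way, the symbol is +1.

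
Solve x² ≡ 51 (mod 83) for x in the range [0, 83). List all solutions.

36, 47

Since 83 ≡ 3 (mod 4), a square root of 51 is 51^((83+1)/4) = 51^21 mod 83.
Repeated squaring: 51^2≡28, 51^4≡37, 51^8≡41, 51^16≡21 (mod 83).
51^21 = 51^(16+4+1) ≡ 36 (mod 83).
Check: 36² = 1296 ≡ 51 (mod 83). The two roots are 36 and 47.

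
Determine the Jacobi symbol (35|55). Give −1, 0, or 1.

0

Reciprocity: 35 ≡ 3 and 55 ≡ 3 (mod 4), so (35/55) = −(55/35).
Reduce top mod 35: now compute (20/35).
Pull out 2^2: since 35 ≡ 3 (mod 8), (2/35) = -1, so (2/35)^2 = +1.
Reciprocity: 5 ≡ 1 and 35 ≡ 3 (mod 4), so (5/35) = +(35/5).
Reduce top mod 5: now compute (0/5).
Top reduces to 0: gcd > 1, so the symbol is 0.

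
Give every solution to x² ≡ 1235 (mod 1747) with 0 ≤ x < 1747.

463, 1284

Since 1747 ≡ 3 (mod 4), a square root of 1235 is 1235^((1747+1)/4) = 1235^437 mod 1747.
Repeated squaring: 1235^2≡94, 1235^4≡101, 1235^8≡1466, 1235^16≡346, 1235^32≡920, 1235^64≡852, 1235^128≡899, 1235^256≡1087 (mod 1747).
1235^437 = 1235^(256+128+32+16+4+1) ≡ 1284 (mod 1747).
Check: 1284² = 1648656 ≡ 1235 (mod 1747). The two roots are 463 and 1284.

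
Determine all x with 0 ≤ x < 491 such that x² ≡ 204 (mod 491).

87, 404

Since 491 ≡ 3 (mod 4), a square root of 204 is 204^((491+1)/4) = 204^123 mod 491.
Repeated squaring: 204^2≡372, 204^4≡413, 204^8≡192, 204^16≡39, 204^32≡48, 204^64≡340 (mod 491).
204^123 = 204^(64+32+16+8+2+1) ≡ 404 (mod 491).
Check: 404² = 163216 ≡ 204 (mod 491). The two roots are 87 and 404.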